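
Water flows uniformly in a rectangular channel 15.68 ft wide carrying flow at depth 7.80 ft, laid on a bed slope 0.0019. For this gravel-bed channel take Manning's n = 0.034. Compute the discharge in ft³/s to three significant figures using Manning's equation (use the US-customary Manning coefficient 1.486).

A = b·y = 15.68 × 7.80 = 122.3 ft²
P = b + 2y = 15.68 + 2×7.80 = 31.28 ft
R = A/P = 122.3/31.28 = 3.910 ft
Q = (1.486/n)·A·R^(2/3)·S^(1/2) = (1.486/0.034) × 122.3 × 3.910^(2/3) × 0.0019^(1/2) = 578.3 ft³/s

578 ft³/s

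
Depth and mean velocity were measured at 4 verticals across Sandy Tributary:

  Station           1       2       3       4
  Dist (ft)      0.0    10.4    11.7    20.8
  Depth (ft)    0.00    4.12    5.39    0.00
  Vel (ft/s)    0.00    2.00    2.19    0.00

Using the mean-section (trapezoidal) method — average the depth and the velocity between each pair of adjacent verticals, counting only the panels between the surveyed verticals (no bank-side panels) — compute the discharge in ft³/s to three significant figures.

61.2 ft³/s

Panel 1-2: Δb = 10.4 ft, d̄ = (0.00+4.12)/2 = 2.06, v̄ = (0.00+2.00)/2 = 1 → q = 10.4×2.06×1 = 21.42 ft³/s
Panel 2-3: Δb = 1.3 ft, d̄ = (4.12+5.39)/2 = 4.755, v̄ = (2.00+2.19)/2 = 2.095 → q = 1.3×4.755×2.095 = 12.95 ft³/s
Panel 3-4: Δb = 9.1 ft, d̄ = (5.39+0.00)/2 = 2.695, v̄ = (2.19+0.00)/2 = 1.095 → q = 9.1×2.695×1.095 = 26.85 ft³/s
Q = Σ q = 61.23 ft³/s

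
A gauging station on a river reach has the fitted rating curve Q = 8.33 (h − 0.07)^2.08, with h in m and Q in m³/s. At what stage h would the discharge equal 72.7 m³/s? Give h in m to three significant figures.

h − h₀ = (Q/C)^(1/b) = (72.7/8.33)^(1/2.08) = 2.834 m
h = 0.07 + 2.834 = 2.904 m

2.90 m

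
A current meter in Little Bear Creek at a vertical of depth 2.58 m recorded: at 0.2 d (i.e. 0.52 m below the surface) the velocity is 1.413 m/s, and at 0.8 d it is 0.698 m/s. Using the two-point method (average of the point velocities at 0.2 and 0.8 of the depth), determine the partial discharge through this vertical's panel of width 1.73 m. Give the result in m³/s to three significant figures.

v̄ = (1.413 + 0.698) / 2 = 1.056 m/s
q = v̄ × d × w = 1.056 × 2.58 × 1.73 = 4.711 m³/s

4.71 m³/s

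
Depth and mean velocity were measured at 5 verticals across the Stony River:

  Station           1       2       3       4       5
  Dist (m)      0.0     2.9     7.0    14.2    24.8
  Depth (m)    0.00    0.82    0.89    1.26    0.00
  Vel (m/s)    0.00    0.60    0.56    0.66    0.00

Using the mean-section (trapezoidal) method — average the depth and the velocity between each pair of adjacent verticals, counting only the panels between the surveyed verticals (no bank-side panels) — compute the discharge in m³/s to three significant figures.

Panel 1-2: Δb = 2.9 m, d̄ = (0.00+0.82)/2 = 0.41, v̄ = (0.00+0.60)/2 = 0.3 → q = 2.9×0.41×0.3 = 0.3567 m³/s
Panel 2-3: Δb = 4.1 m, d̄ = (0.82+0.89)/2 = 0.855, v̄ = (0.60+0.56)/2 = 0.58 → q = 4.1×0.855×0.58 = 2.033 m³/s
Panel 3-4: Δb = 7.2 m, d̄ = (0.89+1.26)/2 = 1.075, v̄ = (0.56+0.66)/2 = 0.61 → q = 7.2×1.075×0.61 = 4.721 m³/s
Panel 4-5: Δb = 10.6 m, d̄ = (1.26+0.00)/2 = 0.63, v̄ = (0.66+0.00)/2 = 0.33 → q = 10.6×0.63×0.33 = 2.204 m³/s
Q = Σ q = 9.315 m³/s

9.32 m³/s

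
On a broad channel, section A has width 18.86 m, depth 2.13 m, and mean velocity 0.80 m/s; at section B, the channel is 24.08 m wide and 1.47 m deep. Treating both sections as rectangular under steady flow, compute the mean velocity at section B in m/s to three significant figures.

Q = A₁V₁ = (18.86×2.13) × 0.80 = 32.14 m³/s
A₂ = 24.08 × 1.47 = 35.40 m²
V₂ = Q/A₂ = 32.14/35.40 = 0.9079 m/s

0.908 m/s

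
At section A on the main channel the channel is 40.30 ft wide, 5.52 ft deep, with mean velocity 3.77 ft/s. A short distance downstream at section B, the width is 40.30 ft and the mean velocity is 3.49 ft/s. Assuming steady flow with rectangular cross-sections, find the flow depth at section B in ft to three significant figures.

5.96 ft

Q = A₁V₁ = (40.30×5.52) × 3.77 = 838.7 ft³/s
d₂ = Q/(b₂ V₂) = 838.7/(40.30×3.49) = 5.963 ft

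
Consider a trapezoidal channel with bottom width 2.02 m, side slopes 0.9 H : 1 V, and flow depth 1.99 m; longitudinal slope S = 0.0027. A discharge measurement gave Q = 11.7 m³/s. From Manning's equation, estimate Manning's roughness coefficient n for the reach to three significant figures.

0.0343

A = (b + z·y)·y = (2.02 + 0.9×1.99)×1.99 = 7.584 m²
P = b + 2y√(1+z²) = 2.02 + 2×1.99×√(1+0.9²) = 7.375 m
R = A/P = 7.584/7.375 = 1.028 m
n = (1/Q)·A·R^(2/3)·S^(1/2) = (1/11.7) × 7.584 × 1.019 × 0.05196 = 0.03432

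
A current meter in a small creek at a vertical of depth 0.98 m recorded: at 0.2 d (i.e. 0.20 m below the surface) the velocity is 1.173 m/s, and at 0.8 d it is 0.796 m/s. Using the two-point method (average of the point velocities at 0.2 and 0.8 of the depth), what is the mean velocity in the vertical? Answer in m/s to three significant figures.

v̄ = (1.173 + 0.796) / 2 = 0.9845 m/s

0.985 m/s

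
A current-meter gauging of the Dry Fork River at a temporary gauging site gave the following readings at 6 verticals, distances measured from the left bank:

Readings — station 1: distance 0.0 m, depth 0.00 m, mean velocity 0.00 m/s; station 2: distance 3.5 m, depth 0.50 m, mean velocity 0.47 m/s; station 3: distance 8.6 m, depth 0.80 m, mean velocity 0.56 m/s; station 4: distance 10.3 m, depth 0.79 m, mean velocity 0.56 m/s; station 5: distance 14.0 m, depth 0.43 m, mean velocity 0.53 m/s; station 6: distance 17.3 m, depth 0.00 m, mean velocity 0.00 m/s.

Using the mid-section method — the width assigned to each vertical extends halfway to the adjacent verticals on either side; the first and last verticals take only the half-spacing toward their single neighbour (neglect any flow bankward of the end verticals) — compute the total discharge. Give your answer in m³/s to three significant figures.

4.53 m³/s

w_2 = (8.6 − 0.0)/2 = 4.3 m; q_2 = 0.47 × 0.50 × 4.3 = 1.011 m³/s
w_3 = (10.3 − 3.5)/2 = 3.4 m; q_3 = 0.56 × 0.80 × 3.4 = 1.523 m³/s
w_4 = (14.0 − 8.6)/2 = 2.7 m; q_4 = 0.56 × 0.79 × 2.7 = 1.194 m³/s
w_5 = (17.3 − 10.3)/2 = 3.5 m; q_5 = 0.53 × 0.43 × 3.5 = 0.7977 m³/s
Stations 1, 6 contribute zero (depth or velocity is 0).
Q = Σ qᵢ = 4.526 m³/s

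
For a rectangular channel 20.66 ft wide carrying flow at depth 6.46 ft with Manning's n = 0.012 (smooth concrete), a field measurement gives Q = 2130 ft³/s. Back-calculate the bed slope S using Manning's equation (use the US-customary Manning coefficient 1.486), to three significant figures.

0.00264

A = b·y = 20.66 × 6.46 = 133.5 ft²
P = b + 2y = 20.66 + 2×6.46 = 33.58 ft
R = A/P = 133.5/33.58 = 3.974 ft
S = (Q·n / (1.486·A·R^(2/3)))² = (2130×0.012 / (1.486×133.5×2.509))² = 0.002638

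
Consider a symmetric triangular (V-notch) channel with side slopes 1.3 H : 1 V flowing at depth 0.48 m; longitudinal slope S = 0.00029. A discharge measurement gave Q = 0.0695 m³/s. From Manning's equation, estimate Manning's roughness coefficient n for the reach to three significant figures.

A = z·y² = 1.3×0.48² = 0.2995 m²
P = 2y√(1+z²) = 2×0.48×√(1+1.3²) = 1.575 m
R = A/P = 0.2995/1.575 = 0.1902 m
n = (1/Q)·A·R^(2/3)·S^(1/2) = (1/0.0695) × 0.2995 × 0.3308 × 0.01703 = 0.02427

0.0243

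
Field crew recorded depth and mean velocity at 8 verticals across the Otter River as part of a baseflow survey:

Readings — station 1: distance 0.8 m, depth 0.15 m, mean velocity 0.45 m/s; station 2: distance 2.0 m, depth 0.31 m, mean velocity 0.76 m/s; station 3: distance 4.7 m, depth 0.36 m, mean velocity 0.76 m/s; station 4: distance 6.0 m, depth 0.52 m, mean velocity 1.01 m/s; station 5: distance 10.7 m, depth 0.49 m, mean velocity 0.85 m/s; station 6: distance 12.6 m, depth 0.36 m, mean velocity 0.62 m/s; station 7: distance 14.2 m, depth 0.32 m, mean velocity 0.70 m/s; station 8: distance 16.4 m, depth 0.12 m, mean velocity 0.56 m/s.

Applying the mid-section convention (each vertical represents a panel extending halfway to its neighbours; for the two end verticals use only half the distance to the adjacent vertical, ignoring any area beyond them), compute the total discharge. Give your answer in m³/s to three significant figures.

w_1 = (2.0 − 0.8)/2 = 0.6 m; q_1 = 0.45 × 0.15 × 0.6 = 0.04050 m³/s
w_2 = (4.7 − 0.8)/2 = 1.95 m; q_2 = 0.76 × 0.31 × 1.95 = 0.4594 m³/s
w_3 = (6.0 − 2.0)/2 = 2 m; q_3 = 0.76 × 0.36 × 2 = 0.5472 m³/s
w_4 = (10.7 − 4.7)/2 = 3 m; q_4 = 1.01 × 0.52 × 3 = 1.576 m³/s
w_5 = (12.6 − 6.0)/2 = 3.3 m; q_5 = 0.85 × 0.49 × 3.3 = 1.374 m³/s
w_6 = (14.2 − 10.7)/2 = 1.75 m; q_6 = 0.62 × 0.36 × 1.75 = 0.3906 m³/s
w_7 = (16.4 − 12.6)/2 = 1.9 m; q_7 = 0.70 × 0.32 × 1.9 = 0.4256 m³/s
w_8 = (16.4 − 14.2)/2 = 1.1 m; q_8 = 0.56 × 0.12 × 1.1 = 0.07392 m³/s
Q = Σ qᵢ = 4.887 m³/s

4.89 m³/s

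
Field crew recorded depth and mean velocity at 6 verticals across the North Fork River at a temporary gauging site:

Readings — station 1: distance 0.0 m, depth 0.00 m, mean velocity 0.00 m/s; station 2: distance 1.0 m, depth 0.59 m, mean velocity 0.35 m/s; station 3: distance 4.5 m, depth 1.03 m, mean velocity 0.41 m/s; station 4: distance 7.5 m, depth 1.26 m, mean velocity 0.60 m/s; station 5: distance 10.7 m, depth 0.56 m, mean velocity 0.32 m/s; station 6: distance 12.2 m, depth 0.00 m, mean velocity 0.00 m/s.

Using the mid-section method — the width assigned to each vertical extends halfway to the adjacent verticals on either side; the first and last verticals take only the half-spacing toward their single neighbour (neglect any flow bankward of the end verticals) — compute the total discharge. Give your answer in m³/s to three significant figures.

w_2 = (4.5 − 0.0)/2 = 2.25 m; q_2 = 0.35 × 0.59 × 2.25 = 0.4646 m³/s
w_3 = (7.5 − 1.0)/2 = 3.25 m; q_3 = 0.41 × 1.03 × 3.25 = 1.372 m³/s
w_4 = (10.7 − 4.5)/2 = 3.1 m; q_4 = 0.60 × 1.26 × 3.1 = 2.344 m³/s
w_5 = (12.2 − 7.5)/2 = 2.35 m; q_5 = 0.32 × 0.56 × 2.35 = 0.4211 m³/s
Stations 1, 6 contribute zero (depth or velocity is 0).
Q = Σ qᵢ = 4.602 m³/s

4.60 m³/s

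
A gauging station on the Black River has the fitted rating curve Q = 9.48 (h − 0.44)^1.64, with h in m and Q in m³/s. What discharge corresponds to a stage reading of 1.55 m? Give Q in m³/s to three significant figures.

Q = 9.48 × (1.55 − 0.44)^1.64 = 9.48 × 1.11^1.64 = 11.25 m³/s

11.2 m³/s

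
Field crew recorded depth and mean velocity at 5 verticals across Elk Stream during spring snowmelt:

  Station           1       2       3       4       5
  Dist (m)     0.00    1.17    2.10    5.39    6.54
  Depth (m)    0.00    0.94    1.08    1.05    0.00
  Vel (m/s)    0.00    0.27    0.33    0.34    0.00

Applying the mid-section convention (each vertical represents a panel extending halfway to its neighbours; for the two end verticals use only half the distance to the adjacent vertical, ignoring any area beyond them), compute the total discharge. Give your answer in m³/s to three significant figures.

w_2 = (2.10 − 0.00)/2 = 1.05 m; q_2 = 0.27 × 0.94 × 1.05 = 0.2665 m³/s
w_3 = (5.39 − 1.17)/2 = 2.11 m; q_3 = 0.33 × 1.08 × 2.11 = 0.7520 m³/s
w_4 = (6.54 − 2.10)/2 = 2.22 m; q_4 = 0.34 × 1.05 × 2.22 = 0.7925 m³/s
Stations 1, 5 contribute zero (depth or velocity is 0).
Q = Σ qᵢ = 1.811 m³/s

1.81 m³/s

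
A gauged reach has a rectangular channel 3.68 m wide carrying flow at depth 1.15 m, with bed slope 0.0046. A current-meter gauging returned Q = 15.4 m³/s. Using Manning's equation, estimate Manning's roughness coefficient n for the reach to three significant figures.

0.0148

A = b·y = 3.68 × 1.15 = 4.232 m²
P = b + 2y = 3.68 + 2×1.15 = 5.980 m
R = A/P = 4.232/5.980 = 0.7077 m
n = (1/Q)·A·R^(2/3)·S^(1/2) = (1/15.4) × 4.232 × 0.7941 × 0.06782 = 0.01480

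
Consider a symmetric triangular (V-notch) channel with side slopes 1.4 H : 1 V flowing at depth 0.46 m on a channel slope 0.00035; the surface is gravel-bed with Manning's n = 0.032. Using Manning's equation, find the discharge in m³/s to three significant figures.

A = z·y² = 1.4×0.46² = 0.2962 m²
P = 2y√(1+z²) = 2×0.46×√(1+1.4²) = 1.583 m
R = A/P = 0.2962/1.583 = 0.1872 m
Q = (1/n)·A·R^(2/3)·S^(1/2) = (1/0.032) × 0.2962 × 0.1872^(2/3) × 0.00035^(1/2) = 0.05667 m³/s

0.0567 m³/s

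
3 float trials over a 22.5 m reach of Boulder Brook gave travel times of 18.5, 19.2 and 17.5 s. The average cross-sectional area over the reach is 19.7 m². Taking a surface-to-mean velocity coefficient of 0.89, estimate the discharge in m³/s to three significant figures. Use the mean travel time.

t̄ = (18.5 + 19.2 + 17.5) / 3 = 18.4 s
v_surface = L / t̄ = 22.5 / 18.4 = 1.223 m/s
v_mean = 0.89 × 1.223 = 1.088 m/s
Q = A × v_mean = 19.7 × 1.088 = 21.44 m³/s

21.4 m³/s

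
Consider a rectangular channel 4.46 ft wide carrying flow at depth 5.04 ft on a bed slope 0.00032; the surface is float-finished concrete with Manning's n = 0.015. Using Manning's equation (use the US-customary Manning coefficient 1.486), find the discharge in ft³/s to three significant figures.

53.3 ft³/s

A = b·y = 4.46 × 5.04 = 22.48 ft²
P = b + 2y = 4.46 + 2×5.04 = 14.54 ft
R = A/P = 22.48/14.54 = 1.546 ft
Q = (1.486/n)·A·R^(2/3)·S^(1/2) = (1.486/0.015) × 22.48 × 1.546^(2/3) × 0.00032^(1/2) = 53.26 ft³/s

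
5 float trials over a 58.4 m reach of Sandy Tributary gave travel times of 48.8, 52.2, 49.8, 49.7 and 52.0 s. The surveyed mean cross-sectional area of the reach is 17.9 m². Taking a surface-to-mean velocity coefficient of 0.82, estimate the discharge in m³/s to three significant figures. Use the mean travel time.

17.0 m³/s

t̄ = (48.8 + 52.2 + 49.8 + 49.7 + 52.0) / 5 = 50.5 s
v_surface = L / t̄ = 58.4 / 50.5 = 1.156 m/s
v_mean = 0.82 × 1.156 = 0.9483 m/s
Q = A × v_mean = 17.9 × 0.9483 = 16.97 m³/s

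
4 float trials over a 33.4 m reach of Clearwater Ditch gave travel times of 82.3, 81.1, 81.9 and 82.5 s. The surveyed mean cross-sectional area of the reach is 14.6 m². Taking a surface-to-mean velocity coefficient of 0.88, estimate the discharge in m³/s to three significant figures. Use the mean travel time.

t̄ = (82.3 + 81.1 + 81.9 + 82.5) / 4 = 81.95 s
v_surface = L / t̄ = 33.4 / 81.95 = 0.4076 m/s
v_mean = 0.88 × 0.4076 = 0.3587 m/s
Q = A × v_mean = 14.6 × 0.3587 = 5.236 m³/s

5.24 m³/s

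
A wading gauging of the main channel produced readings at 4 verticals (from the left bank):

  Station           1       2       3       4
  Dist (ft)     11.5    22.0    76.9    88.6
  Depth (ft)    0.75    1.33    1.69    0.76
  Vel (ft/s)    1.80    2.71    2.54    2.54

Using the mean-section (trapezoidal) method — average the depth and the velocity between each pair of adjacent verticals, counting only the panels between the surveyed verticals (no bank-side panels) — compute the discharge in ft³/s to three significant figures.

279 ft³/s

Panel 1-2: Δb = 10.5 ft, d̄ = (0.75+1.33)/2 = 1.04, v̄ = (1.80+2.71)/2 = 2.255 → q = 10.5×1.04×2.255 = 24.62 ft³/s
Panel 2-3: Δb = 54.9 ft, d̄ = (1.33+1.69)/2 = 1.51, v̄ = (2.71+2.54)/2 = 2.625 → q = 54.9×1.51×2.625 = 217.6 ft³/s
Panel 3-4: Δb = 11.7 ft, d̄ = (1.69+0.76)/2 = 1.225, v̄ = (2.54+2.54)/2 = 2.54 → q = 11.7×1.225×2.54 = 36.40 ft³/s
Q = Σ q = 278.6 ft³/s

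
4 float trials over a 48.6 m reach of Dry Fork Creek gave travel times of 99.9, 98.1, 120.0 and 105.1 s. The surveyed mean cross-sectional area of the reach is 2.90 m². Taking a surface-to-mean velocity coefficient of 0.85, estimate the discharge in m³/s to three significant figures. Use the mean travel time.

t̄ = (99.9 + 98.1 + 120.0 + 105.1) / 4 = 105.775 s
v_surface = L / t̄ = 48.6 / 105.775 = 0.4595 m/s
v_mean = 0.85 × 0.4595 = 0.3905 m/s
Q = A × v_mean = 2.90 × 0.3905 = 1.133 m³/s

1.13 m³/s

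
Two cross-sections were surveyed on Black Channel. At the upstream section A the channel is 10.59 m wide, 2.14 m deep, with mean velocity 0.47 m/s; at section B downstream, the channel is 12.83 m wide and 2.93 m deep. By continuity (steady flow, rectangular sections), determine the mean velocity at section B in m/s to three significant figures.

0.283 m/s

Q = A₁V₁ = (10.59×2.14) × 0.47 = 10.65 m³/s
A₂ = 12.83 × 2.93 = 37.59 m²
V₂ = Q/A₂ = 10.65/37.59 = 0.2833 m/s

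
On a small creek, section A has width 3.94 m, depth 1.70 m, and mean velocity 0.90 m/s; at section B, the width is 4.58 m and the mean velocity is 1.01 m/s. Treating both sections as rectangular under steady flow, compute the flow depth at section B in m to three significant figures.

1.30 m

Q = A₁V₁ = (3.94×1.70) × 0.90 = 6.028 m³/s
d₂ = Q/(b₂ V₂) = 6.028/(4.58×1.01) = 1.303 m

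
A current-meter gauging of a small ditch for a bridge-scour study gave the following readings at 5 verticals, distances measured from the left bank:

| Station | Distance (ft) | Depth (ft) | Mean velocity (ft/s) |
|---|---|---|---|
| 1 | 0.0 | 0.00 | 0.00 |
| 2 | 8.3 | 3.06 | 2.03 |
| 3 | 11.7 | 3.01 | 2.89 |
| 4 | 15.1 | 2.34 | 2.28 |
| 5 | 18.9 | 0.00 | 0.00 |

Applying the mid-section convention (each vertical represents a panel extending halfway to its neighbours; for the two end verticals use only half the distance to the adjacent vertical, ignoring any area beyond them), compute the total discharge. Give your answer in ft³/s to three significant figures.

w_2 = (11.7 − 0.0)/2 = 5.85 ft; q_2 = 2.03 × 3.06 × 5.85 = 36.34 ft³/s
w_3 = (15.1 − 8.3)/2 = 3.4 ft; q_3 = 2.89 × 3.01 × 3.4 = 29.58 ft³/s
w_4 = (18.9 − 11.7)/2 = 3.6 ft; q_4 = 2.28 × 2.34 × 3.6 = 19.21 ft³/s
Stations 1, 5 contribute zero (depth or velocity is 0).
Q = Σ qᵢ = 85.12 ft³/s

85.1 ft³/s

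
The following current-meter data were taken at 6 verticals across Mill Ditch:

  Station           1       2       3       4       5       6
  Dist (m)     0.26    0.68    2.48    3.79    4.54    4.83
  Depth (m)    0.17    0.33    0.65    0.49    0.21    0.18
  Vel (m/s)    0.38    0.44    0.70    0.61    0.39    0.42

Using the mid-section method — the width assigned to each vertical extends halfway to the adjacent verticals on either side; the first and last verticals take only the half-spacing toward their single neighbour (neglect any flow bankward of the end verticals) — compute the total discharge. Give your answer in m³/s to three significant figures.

1.24 m³/s

w_1 = (0.68 − 0.26)/2 = 0.21 m; q_1 = 0.38 × 0.17 × 0.21 = 0.01357 m³/s
w_2 = (2.48 − 0.26)/2 = 1.11 m; q_2 = 0.44 × 0.33 × 1.11 = 0.1612 m³/s
w_3 = (3.79 − 0.68)/2 = 1.555 m; q_3 = 0.70 × 0.65 × 1.555 = 0.7075 m³/s
w_4 = (4.54 − 2.48)/2 = 1.03 m; q_4 = 0.61 × 0.49 × 1.03 = 0.3079 m³/s
w_5 = (4.83 − 3.79)/2 = 0.52 m; q_5 = 0.39 × 0.21 × 0.52 = 0.04259 m³/s
w_6 = (4.83 − 4.54)/2 = 0.145 m; q_6 = 0.42 × 0.18 × 0.145 = 0.01096 m³/s
Q = Σ qᵢ = 1.244 m³/s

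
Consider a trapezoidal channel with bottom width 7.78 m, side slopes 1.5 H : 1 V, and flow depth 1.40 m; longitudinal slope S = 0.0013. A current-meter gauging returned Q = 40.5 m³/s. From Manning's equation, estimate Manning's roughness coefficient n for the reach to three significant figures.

0.0129

A = (b + z·y)·y = (7.78 + 1.5×1.40)×1.40 = 13.83 m²
P = b + 2y√(1+z²) = 7.78 + 2×1.40×√(1+1.5²) = 12.83 m
R = A/P = 13.83/12.83 = 1.078 m
n = (1/Q)·A·R^(2/3)·S^(1/2) = (1/40.5) × 13.83 × 1.052 × 0.03606 = 0.01295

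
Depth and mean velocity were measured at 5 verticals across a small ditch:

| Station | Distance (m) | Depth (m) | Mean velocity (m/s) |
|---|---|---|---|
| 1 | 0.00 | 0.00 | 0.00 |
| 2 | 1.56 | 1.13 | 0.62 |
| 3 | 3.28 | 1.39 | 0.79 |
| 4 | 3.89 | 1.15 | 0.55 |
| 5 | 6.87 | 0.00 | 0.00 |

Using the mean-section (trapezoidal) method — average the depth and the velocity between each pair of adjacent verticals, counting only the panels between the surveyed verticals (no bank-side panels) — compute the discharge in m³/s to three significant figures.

2.79 m³/s

Panel 1-2: Δb = 1.56 m, d̄ = (0.00+1.13)/2 = 0.565, v̄ = (0.00+0.62)/2 = 0.31 → q = 1.56×0.565×0.31 = 0.2732 m³/s
Panel 2-3: Δb = 1.72 m, d̄ = (1.13+1.39)/2 = 1.26, v̄ = (0.62+0.79)/2 = 0.705 → q = 1.72×1.26×0.705 = 1.528 m³/s
Panel 3-4: Δb = 0.61 m, d̄ = (1.39+1.15)/2 = 1.27, v̄ = (0.79+0.55)/2 = 0.67 → q = 0.61×1.27×0.67 = 0.5190 m³/s
Panel 4-5: Δb = 2.98 m, d̄ = (1.15+0.00)/2 = 0.575, v̄ = (0.55+0.00)/2 = 0.275 → q = 2.98×0.575×0.275 = 0.4712 m³/s
Q = Σ q = 2.791 m³/s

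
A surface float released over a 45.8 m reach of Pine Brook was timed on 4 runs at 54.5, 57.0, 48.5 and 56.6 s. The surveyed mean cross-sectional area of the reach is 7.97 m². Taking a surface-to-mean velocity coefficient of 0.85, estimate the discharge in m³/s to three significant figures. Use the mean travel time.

t̄ = (54.5 + 57.0 + 48.5 + 56.6) / 4 = 54.15 s
v_surface = L / t̄ = 45.8 / 54.15 = 0.8458 m/s
v_mean = 0.85 × 0.8458 = 0.7189 m/s
Q = A × v_mean = 7.97 × 0.7189 = 5.730 m³/s

5.73 m³/s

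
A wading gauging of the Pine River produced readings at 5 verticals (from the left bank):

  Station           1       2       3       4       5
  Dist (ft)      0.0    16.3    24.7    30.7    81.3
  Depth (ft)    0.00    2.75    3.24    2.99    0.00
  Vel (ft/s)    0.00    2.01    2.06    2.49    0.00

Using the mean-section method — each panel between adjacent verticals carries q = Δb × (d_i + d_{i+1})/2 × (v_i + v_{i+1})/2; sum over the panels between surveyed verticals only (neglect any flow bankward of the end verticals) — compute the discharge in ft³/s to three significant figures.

210 ft³/s

Panel 1-2: Δb = 16.3 ft, d̄ = (0.00+2.75)/2 = 1.375, v̄ = (0.00+2.01)/2 = 1.005 → q = 16.3×1.375×1.005 = 22.52 ft³/s
Panel 2-3: Δb = 8.4 ft, d̄ = (2.75+3.24)/2 = 2.995, v̄ = (2.01+2.06)/2 = 2.035 → q = 8.4×2.995×2.035 = 51.20 ft³/s
Panel 3-4: Δb = 6 ft, d̄ = (3.24+2.99)/2 = 3.115, v̄ = (2.06+2.49)/2 = 2.275 → q = 6×3.115×2.275 = 42.52 ft³/s
Panel 4-5: Δb = 50.6 ft, d̄ = (2.99+0.00)/2 = 1.495, v̄ = (2.49+0.00)/2 = 1.245 → q = 50.6×1.495×1.245 = 94.18 ft³/s
Q = Σ q = 210.4 ft³/s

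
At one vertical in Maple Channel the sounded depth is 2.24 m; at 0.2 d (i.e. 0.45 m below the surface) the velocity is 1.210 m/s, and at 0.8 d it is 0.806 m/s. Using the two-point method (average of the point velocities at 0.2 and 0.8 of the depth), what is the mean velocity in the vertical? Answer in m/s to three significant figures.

1.01 m/s

v̄ = (1.210 + 0.806) / 2 = 1.008 m/s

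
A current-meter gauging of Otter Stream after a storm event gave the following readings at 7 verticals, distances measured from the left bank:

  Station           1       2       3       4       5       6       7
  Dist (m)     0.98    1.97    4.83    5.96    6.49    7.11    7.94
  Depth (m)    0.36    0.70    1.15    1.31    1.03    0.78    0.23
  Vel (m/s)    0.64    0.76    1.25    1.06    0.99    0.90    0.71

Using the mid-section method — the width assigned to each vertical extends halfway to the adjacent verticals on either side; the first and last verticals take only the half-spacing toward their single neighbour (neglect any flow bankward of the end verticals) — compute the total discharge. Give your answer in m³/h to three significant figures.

w_1 = (1.97 − 0.98)/2 = 0.495 m; q_1 = 0.64 × 0.36 × 0.495 = 0.1140 m³/s
w_2 = (4.83 − 0.98)/2 = 1.925 m; q_2 = 0.76 × 0.70 × 1.925 = 1.024 m³/s
w_3 = (5.96 − 1.97)/2 = 1.995 m; q_3 = 1.25 × 1.15 × 1.995 = 2.868 m³/s
w_4 = (6.49 − 4.83)/2 = 0.83 m; q_4 = 1.06 × 1.31 × 0.83 = 1.153 m³/s
w_5 = (7.11 − 5.96)/2 = 0.575 m; q_5 = 0.99 × 1.03 × 0.575 = 0.5863 m³/s
w_6 = (7.94 − 6.49)/2 = 0.725 m; q_6 = 0.90 × 0.78 × 0.725 = 0.5090 m³/s
w_7 = (7.94 − 7.11)/2 = 0.415 m; q_7 = 0.71 × 0.23 × 0.415 = 0.06777 m³/s
Q = Σ qᵢ = 6.322 m³/s
= 6.322 × 3600 = 22760 m³/h

22800 m³/h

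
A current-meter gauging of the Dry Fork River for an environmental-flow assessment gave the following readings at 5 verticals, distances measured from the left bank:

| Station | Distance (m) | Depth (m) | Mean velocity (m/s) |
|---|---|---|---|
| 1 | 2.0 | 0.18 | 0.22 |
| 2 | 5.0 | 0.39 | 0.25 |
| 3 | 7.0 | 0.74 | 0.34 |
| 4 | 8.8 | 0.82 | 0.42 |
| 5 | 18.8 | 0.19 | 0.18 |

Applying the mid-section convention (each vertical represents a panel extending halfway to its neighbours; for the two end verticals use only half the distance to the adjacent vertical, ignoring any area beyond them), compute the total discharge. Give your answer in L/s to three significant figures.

w_1 = (5.0 − 2.0)/2 = 1.5 m; q_1 = 0.22 × 0.18 × 1.5 = 0.05940 m³/s
w_2 = (7.0 − 2.0)/2 = 2.5 m; q_2 = 0.25 × 0.39 × 2.5 = 0.2438 m³/s
w_3 = (8.8 − 5.0)/2 = 1.9 m; q_3 = 0.34 × 0.74 × 1.9 = 0.4780 m³/s
w_4 = (18.8 − 7.0)/2 = 5.9 m; q_4 = 0.42 × 0.82 × 5.9 = 2.032 m³/s
w_5 = (18.8 − 8.8)/2 = 5 m; q_5 = 0.18 × 0.19 × 5 = 0.1710 m³/s
Q = Σ qᵢ = 2.984 m³/s
= 2.984 × 1000 = 2984 L/s

2980 L/s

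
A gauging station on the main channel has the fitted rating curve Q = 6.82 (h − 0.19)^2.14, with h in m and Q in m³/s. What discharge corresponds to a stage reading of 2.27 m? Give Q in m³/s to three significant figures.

32.7 m³/s

Q = 6.82 × (2.27 − 0.19)^2.14 = 6.82 × 2.08^2.14 = 32.69 m³/s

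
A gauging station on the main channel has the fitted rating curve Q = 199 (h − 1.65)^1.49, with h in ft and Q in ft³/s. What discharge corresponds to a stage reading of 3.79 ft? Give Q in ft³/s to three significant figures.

Q = 199 × (3.79 − 1.65)^1.49 = 199 × 2.14^1.49 = 618.3 ft³/s

618 ft³/s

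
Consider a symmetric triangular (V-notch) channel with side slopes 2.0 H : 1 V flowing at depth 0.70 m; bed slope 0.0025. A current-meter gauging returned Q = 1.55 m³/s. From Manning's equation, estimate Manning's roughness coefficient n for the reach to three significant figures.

0.0146

A = z·y² = 2.0×0.70² = 0.9800 m²
P = 2y√(1+z²) = 2×0.70×√(1+2.0²) = 3.130 m
R = A/P = 0.9800/3.130 = 0.3130 m
n = (1/Q)·A·R^(2/3)·S^(1/2) = (1/1.55) × 0.9800 × 0.4610 × 0.05000 = 0.01457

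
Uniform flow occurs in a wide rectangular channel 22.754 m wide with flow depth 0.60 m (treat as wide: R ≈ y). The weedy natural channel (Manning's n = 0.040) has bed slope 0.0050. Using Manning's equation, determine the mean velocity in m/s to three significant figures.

A = b·y = 22.754 × 0.60 = 13.65 m²
Wide channel: R ≈ y = 0.60 m
Q = (1/n)·A·R^(2/3)·S^(1/2) = (1/0.040) × 13.65 × 0.6000^(2/3) × 0.0050^(1/2) = 17.17 m³/s
V = Q/A = 17.17/13.65 = 1.258 m/s

1.26 m/s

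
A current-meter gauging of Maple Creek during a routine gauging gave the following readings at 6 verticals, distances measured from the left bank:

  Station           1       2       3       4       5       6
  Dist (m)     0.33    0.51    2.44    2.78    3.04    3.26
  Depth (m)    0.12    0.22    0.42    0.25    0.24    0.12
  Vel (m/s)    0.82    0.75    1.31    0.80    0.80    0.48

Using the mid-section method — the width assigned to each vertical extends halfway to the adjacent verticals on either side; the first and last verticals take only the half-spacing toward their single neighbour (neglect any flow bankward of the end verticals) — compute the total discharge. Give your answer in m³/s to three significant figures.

0.920 m³/s

w_1 = (0.51 − 0.33)/2 = 0.09 m; q_1 = 0.82 × 0.12 × 0.09 = 0.008856 m³/s
w_2 = (2.44 − 0.33)/2 = 1.055 m; q_2 = 0.75 × 0.22 × 1.055 = 0.1741 m³/s
w_3 = (2.78 − 0.51)/2 = 1.135 m; q_3 = 1.31 × 0.42 × 1.135 = 0.6245 m³/s
w_4 = (3.04 − 2.44)/2 = 0.3 m; q_4 = 0.80 × 0.25 × 0.3 = 0.06000 m³/s
w_5 = (3.26 − 2.78)/2 = 0.24 m; q_5 = 0.80 × 0.24 × 0.24 = 0.04608 m³/s
w_6 = (3.26 − 3.04)/2 = 0.11 m; q_6 = 0.48 × 0.12 × 0.11 = 0.006336 m³/s
Q = Σ qᵢ = 0.9198 m³/s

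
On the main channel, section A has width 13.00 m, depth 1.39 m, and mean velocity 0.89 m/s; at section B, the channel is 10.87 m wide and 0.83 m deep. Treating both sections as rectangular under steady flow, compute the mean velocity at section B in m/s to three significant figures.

Q = A₁V₁ = (13.00×1.39) × 0.89 = 16.08 m³/s
A₂ = 10.87 × 0.83 = 9.022 m²
V₂ = Q/A₂ = 16.08/9.022 = 1.783 m/s

1.78 m/s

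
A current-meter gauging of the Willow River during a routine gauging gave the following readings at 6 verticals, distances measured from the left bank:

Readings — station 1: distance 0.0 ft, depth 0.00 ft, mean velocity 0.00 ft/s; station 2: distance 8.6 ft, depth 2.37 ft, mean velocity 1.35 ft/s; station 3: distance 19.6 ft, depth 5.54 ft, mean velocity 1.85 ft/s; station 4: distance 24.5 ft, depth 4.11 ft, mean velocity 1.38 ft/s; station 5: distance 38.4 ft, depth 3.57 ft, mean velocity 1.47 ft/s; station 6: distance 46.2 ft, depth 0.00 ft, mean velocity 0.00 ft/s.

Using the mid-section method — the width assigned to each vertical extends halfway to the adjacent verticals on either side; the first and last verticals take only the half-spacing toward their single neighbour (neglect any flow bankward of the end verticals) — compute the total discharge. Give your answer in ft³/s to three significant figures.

w_2 = (19.6 − 0.0)/2 = 9.8 ft; q_2 = 1.35 × 2.37 × 9.8 = 31.36 ft³/s
w_3 = (24.5 − 8.6)/2 = 7.95 ft; q_3 = 1.85 × 5.54 × 7.95 = 81.48 ft³/s
w_4 = (38.4 − 19.6)/2 = 9.4 ft; q_4 = 1.38 × 4.11 × 9.4 = 53.31 ft³/s
w_5 = (46.2 − 24.5)/2 = 10.85 ft; q_5 = 1.47 × 3.57 × 10.85 = 56.94 ft³/s
Stations 1, 6 contribute zero (depth or velocity is 0).
Q = Σ qᵢ = 223.1 ft³/s

223 ft³/s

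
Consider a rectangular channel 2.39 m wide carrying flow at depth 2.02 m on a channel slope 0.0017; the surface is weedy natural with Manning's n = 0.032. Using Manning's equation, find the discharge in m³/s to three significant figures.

A = b·y = 2.39 × 2.02 = 4.828 m²
P = b + 2y = 2.39 + 2×2.02 = 6.430 m
R = A/P = 4.828/6.430 = 0.7508 m
Q = (1/n)·A·R^(2/3)·S^(1/2) = (1/0.032) × 4.828 × 0.7508^(2/3) × 0.0017^(1/2) = 5.139 m³/s

5.14 m³/s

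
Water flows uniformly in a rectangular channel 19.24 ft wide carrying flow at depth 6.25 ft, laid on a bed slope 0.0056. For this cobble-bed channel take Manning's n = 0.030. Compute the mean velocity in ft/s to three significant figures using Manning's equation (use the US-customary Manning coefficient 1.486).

9.01 ft/s

A = b·y = 19.24 × 6.25 = 120.3 ft²
P = b + 2y = 19.24 + 2×6.25 = 31.74 ft
R = A/P = 120.3/31.74 = 3.789 ft
Q = (1.486/n)·A·R^(2/3)·S^(1/2) = (1.486/0.030) × 120.3 × 3.789^(2/3) × 0.0056^(1/2) = 1083 ft³/s
V = Q/A = 1083/120.3 = 9.008 ft/s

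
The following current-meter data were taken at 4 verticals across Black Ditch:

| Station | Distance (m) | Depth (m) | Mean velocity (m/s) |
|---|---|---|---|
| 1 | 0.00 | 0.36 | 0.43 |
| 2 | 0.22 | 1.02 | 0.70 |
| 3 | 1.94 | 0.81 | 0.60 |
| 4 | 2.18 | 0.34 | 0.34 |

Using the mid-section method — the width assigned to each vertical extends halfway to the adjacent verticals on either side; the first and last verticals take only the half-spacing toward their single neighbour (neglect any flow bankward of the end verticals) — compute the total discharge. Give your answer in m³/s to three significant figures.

w_1 = (0.22 − 0.00)/2 = 0.11 m; q_1 = 0.43 × 0.36 × 0.11 = 0.01703 m³/s
w_2 = (1.94 − 0.00)/2 = 0.97 m; q_2 = 0.70 × 1.02 × 0.97 = 0.6926 m³/s
w_3 = (2.18 − 0.22)/2 = 0.98 m; q_3 = 0.60 × 0.81 × 0.98 = 0.4763 m³/s
w_4 = (2.18 − 1.94)/2 = 0.12 m; q_4 = 0.34 × 0.34 × 0.12 = 0.01387 m³/s
Q = Σ qᵢ = 1.200 m³/s

1.20 m³/s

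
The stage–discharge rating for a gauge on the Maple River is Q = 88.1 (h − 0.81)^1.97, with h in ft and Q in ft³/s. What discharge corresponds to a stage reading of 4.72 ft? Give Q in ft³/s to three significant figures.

Q = 88.1 × (4.72 − 0.81)^1.97 = 88.1 × 3.91^1.97 = 1293 ft³/s

1290 ft³/s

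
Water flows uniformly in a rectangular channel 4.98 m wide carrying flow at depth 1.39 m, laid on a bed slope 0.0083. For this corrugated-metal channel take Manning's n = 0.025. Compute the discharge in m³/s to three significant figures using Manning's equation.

A = b·y = 4.98 × 1.39 = 6.922 m²
P = b + 2y = 4.98 + 2×1.39 = 7.760 m
R = A/P = 6.922/7.760 = 0.8920 m
Q = (1/n)·A·R^(2/3)·S^(1/2) = (1/0.025) × 6.922 × 0.8920^(2/3) × 0.0083^(1/2) = 23.38 m³/s

23.4 m³/s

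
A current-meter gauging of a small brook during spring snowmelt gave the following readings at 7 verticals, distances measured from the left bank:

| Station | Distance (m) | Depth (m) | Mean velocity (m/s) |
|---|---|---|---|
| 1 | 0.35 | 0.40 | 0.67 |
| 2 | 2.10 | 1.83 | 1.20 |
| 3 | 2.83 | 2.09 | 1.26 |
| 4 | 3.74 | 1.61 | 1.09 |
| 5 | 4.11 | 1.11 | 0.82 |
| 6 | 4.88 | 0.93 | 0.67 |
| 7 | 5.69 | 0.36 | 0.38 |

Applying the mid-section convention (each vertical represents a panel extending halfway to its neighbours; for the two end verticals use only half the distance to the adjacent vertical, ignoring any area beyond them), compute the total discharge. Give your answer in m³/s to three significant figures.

w_1 = (2.10 − 0.35)/2 = 0.875 m; q_1 = 0.67 × 0.40 × 0.875 = 0.2345 m³/s
w_2 = (2.83 − 0.35)/2 = 1.24 m; q_2 = 1.20 × 1.83 × 1.24 = 2.723 m³/s
w_3 = (3.74 − 2.10)/2 = 0.82 m; q_3 = 1.26 × 2.09 × 0.82 = 2.159 m³/s
w_4 = (4.11 − 2.83)/2 = 0.64 m; q_4 = 1.09 × 1.61 × 0.64 = 1.123 m³/s
w_5 = (4.88 − 3.74)/2 = 0.57 m; q_5 = 0.82 × 1.11 × 0.57 = 0.5188 m³/s
w_6 = (5.69 − 4.11)/2 = 0.79 m; q_6 = 0.67 × 0.93 × 0.79 = 0.4922 m³/s
w_7 = (5.69 − 4.88)/2 = 0.405 m; q_7 = 0.38 × 0.36 × 0.405 = 0.05540 m³/s
Q = Σ qᵢ = 7.307 m³/s

7.31 m³/s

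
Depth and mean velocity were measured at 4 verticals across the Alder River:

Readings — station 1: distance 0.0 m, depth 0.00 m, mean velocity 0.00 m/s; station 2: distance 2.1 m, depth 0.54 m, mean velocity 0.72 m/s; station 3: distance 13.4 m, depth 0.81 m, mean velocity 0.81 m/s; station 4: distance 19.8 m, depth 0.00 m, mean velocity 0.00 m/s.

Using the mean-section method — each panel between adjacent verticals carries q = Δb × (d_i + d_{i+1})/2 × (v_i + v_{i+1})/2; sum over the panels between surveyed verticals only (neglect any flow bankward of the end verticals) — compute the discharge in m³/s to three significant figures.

7.09 m³/s

Panel 1-2: Δb = 2.1 m, d̄ = (0.00+0.54)/2 = 0.27, v̄ = (0.00+0.72)/2 = 0.36 → q = 2.1×0.27×0.36 = 0.2041 m³/s
Panel 2-3: Δb = 11.3 m, d̄ = (0.54+0.81)/2 = 0.675, v̄ = (0.72+0.81)/2 = 0.765 → q = 11.3×0.675×0.765 = 5.835 m³/s
Panel 3-4: Δb = 6.4 m, d̄ = (0.81+0.00)/2 = 0.405, v̄ = (0.81+0.00)/2 = 0.405 → q = 6.4×0.405×0.405 = 1.050 m³/s
Q = Σ q = 7.089 m³/s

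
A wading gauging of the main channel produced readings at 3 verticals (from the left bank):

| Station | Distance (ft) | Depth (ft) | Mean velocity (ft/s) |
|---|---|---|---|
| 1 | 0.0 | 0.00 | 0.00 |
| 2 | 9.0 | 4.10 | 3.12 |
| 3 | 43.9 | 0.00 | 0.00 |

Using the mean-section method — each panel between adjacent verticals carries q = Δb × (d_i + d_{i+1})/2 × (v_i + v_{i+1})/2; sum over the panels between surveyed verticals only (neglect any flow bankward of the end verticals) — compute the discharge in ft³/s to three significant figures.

Panel 1-2: Δb = 9 ft, d̄ = (0.00+4.10)/2 = 2.05, v̄ = (0.00+3.12)/2 = 1.56 → q = 9×2.05×1.56 = 28.78 ft³/s
Panel 2-3: Δb = 34.9 ft, d̄ = (4.10+0.00)/2 = 2.05, v̄ = (3.12+0.00)/2 = 1.56 → q = 34.9×2.05×1.56 = 111.6 ft³/s
Q = Σ q = 140.4 ft³/s

140 ft³/s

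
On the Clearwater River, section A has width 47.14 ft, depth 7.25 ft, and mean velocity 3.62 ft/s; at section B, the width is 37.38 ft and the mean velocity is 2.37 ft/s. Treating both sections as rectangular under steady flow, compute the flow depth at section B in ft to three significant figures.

14.0 ft

Q = A₁V₁ = (47.14×7.25) × 3.62 = 1237 ft³/s
d₂ = Q/(b₂ V₂) = 1237/(37.38×2.37) = 13.97 ft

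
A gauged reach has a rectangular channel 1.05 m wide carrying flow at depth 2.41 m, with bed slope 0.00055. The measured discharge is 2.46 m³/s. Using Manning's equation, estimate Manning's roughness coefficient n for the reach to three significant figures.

0.0138

A = b·y = 1.05 × 2.41 = 2.531 m²
P = b + 2y = 1.05 + 2×2.41 = 5.870 m
R = A/P = 2.531/5.870 = 0.4311 m
n = (1/Q)·A·R^(2/3)·S^(1/2) = (1/2.46) × 2.531 × 0.5707 × 0.02345 = 0.01377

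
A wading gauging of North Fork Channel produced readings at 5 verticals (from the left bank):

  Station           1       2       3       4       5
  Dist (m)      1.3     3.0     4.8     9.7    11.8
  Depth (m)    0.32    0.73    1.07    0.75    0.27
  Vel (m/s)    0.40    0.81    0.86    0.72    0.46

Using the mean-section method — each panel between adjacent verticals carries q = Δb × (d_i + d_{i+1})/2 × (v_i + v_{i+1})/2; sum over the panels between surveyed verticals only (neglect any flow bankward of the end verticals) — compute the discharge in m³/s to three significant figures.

Panel 1-2: Δb = 1.7 m, d̄ = (0.32+0.73)/2 = 0.525, v̄ = (0.40+0.81)/2 = 0.605 → q = 1.7×0.525×0.605 = 0.5400 m³/s
Panel 2-3: Δb = 1.8 m, d̄ = (0.73+1.07)/2 = 0.9, v̄ = (0.81+0.86)/2 = 0.835 → q = 1.8×0.9×0.835 = 1.353 m³/s
Panel 3-4: Δb = 4.9 m, d̄ = (1.07+0.75)/2 = 0.91, v̄ = (0.86+0.72)/2 = 0.79 → q = 4.9×0.91×0.79 = 3.523 m³/s
Panel 4-5: Δb = 2.1 m, d̄ = (0.75+0.27)/2 = 0.51, v̄ = (0.72+0.46)/2 = 0.59 → q = 2.1×0.51×0.59 = 0.6319 m³/s
Q = Σ q = 6.047 m³/s

6.05 m³/s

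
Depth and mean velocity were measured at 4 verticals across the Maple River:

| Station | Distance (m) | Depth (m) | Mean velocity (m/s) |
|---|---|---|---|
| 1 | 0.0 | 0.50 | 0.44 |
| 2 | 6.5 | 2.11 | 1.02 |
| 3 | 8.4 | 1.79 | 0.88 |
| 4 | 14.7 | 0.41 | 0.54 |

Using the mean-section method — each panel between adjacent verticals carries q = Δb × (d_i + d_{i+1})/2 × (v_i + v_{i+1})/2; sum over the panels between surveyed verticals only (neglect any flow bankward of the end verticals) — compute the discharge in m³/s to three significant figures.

Panel 1-2: Δb = 6.5 m, d̄ = (0.50+2.11)/2 = 1.305, v̄ = (0.44+1.02)/2 = 0.73 → q = 6.5×1.305×0.73 = 6.192 m³/s
Panel 2-3: Δb = 1.9 m, d̄ = (2.11+1.79)/2 = 1.95, v̄ = (1.02+0.88)/2 = 0.95 → q = 1.9×1.95×0.95 = 3.520 m³/s
Panel 3-4: Δb = 6.3 m, d̄ = (1.79+0.41)/2 = 1.1, v̄ = (0.88+0.54)/2 = 0.71 → q = 6.3×1.1×0.71 = 4.920 m³/s
Q = Σ q = 14.63 m³/s

14.6 m³/s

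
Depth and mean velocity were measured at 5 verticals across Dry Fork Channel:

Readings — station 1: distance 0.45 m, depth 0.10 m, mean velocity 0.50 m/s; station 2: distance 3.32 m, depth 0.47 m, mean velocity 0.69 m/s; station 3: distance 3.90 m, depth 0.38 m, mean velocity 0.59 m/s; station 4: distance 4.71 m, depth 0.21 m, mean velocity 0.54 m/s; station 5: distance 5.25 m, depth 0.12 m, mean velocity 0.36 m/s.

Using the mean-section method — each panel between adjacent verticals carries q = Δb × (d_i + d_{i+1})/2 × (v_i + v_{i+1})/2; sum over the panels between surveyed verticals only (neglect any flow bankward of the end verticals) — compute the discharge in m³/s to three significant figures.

0.820 m³/s

Panel 1-2: Δb = 2.87 m, d̄ = (0.10+0.47)/2 = 0.285, v̄ = (0.50+0.69)/2 = 0.595 → q = 2.87×0.285×0.595 = 0.4867 m³/s
Panel 2-3: Δb = 0.58 m, d̄ = (0.47+0.38)/2 = 0.425, v̄ = (0.69+0.59)/2 = 0.64 → q = 0.58×0.425×0.64 = 0.1578 m³/s
Panel 3-4: Δb = 0.81 m, d̄ = (0.38+0.21)/2 = 0.295, v̄ = (0.59+0.54)/2 = 0.565 → q = 0.81×0.295×0.565 = 0.1350 m³/s
Panel 4-5: Δb = 0.54 m, d̄ = (0.21+0.12)/2 = 0.165, v̄ = (0.54+0.36)/2 = 0.45 → q = 0.54×0.165×0.45 = 0.04010 m³/s
Q = Σ q = 0.8195 m³/s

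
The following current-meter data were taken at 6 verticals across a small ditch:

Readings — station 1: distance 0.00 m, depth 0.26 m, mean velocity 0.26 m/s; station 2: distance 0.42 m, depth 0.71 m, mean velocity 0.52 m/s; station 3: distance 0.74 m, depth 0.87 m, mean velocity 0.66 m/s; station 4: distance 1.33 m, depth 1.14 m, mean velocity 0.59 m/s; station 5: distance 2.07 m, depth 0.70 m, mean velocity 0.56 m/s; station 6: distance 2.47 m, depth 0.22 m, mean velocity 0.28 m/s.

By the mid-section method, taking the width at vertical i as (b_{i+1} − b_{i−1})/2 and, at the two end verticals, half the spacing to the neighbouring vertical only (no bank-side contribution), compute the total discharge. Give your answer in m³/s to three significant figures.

w_1 = (0.42 − 0.00)/2 = 0.21 m; q_1 = 0.26 × 0.26 × 0.21 = 0.01420 m³/s
w_2 = (0.74 − 0.00)/2 = 0.37 m; q_2 = 0.52 × 0.71 × 0.37 = 0.1366 m³/s
w_3 = (1.33 − 0.42)/2 = 0.455 m; q_3 = 0.66 × 0.87 × 0.455 = 0.2613 m³/s
w_4 = (2.07 − 0.74)/2 = 0.665 m; q_4 = 0.59 × 1.14 × 0.665 = 0.4473 m³/s
w_5 = (2.47 − 1.33)/2 = 0.57 m; q_5 = 0.56 × 0.70 × 0.57 = 0.2234 m³/s
w_6 = (2.47 − 2.07)/2 = 0.2 m; q_6 = 0.28 × 0.22 × 0.2 = 0.01232 m³/s
Q = Σ qᵢ = 1.095 m³/s

1.10 m³/s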